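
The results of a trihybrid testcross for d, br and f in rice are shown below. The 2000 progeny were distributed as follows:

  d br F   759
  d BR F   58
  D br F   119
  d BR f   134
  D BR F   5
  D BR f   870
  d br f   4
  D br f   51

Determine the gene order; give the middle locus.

f

The two most frequent reciprocal classes, d br F and D BR f, are the parental types, so the F1 was d br F / D BR f.
The two rarest classes, d br f and D BR F, are the double crossovers. Comparing them with the parentals, only the f allele has switched, so f is the middle locus and the order is br – f – d.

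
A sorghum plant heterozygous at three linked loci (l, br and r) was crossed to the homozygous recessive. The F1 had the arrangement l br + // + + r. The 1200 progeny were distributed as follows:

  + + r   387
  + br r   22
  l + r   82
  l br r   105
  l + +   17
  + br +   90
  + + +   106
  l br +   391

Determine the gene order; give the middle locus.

The two rarest classes, l + + and + br r, are the double crossovers. Comparing them with the parentals, only the br allele has switched, so br is the middle locus and the order is r – br – l.

br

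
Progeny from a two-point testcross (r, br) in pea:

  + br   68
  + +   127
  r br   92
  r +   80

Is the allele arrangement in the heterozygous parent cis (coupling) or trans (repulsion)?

The two most frequent classes are + + (127) and r br (92); these are the parental (non-recombinant) types.
So the F1 carried + + on one chromosome and r br on the other — the recessive alleles are on the same chromosome (cis / coupling).

cis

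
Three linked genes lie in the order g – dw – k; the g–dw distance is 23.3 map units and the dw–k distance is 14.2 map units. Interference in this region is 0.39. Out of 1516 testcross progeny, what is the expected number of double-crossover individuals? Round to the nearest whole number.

Map distances give recombination frequencies of 0.233 and 0.142 for the two intervals.
With interference 0.39 (so coincidence = 0.61), expected double-crossover frequency = 0.233 × 0.142 × 0.61 = 0.02018.
Expected number = 0.02018 × 1516 = 30.60 ≈ 31.

31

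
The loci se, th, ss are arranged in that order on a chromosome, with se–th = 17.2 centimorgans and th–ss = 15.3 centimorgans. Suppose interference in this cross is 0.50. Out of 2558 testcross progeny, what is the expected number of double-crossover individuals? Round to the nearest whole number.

34

Map distances give recombination frequencies of 0.172 and 0.153 for the two intervals.
With interference 0.50 (so coincidence = 0.50), expected double-crossover frequency = 0.172 × 0.153 × 0.50 = 0.01316.
Expected number = 0.01316 × 2558 = 33.66 ≈ 34.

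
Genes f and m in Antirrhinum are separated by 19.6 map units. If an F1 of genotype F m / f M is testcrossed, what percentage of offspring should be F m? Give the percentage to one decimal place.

40.2%

A map distance of 19.6 map units corresponds to a recombination frequency of 0.196.
The F1 is F m / f M, so F m is a parental gamete class with expected frequency (1 − r)/2 = 0.804/2 = 0.4020.
That is 0.4020 = 40.2% of the progeny.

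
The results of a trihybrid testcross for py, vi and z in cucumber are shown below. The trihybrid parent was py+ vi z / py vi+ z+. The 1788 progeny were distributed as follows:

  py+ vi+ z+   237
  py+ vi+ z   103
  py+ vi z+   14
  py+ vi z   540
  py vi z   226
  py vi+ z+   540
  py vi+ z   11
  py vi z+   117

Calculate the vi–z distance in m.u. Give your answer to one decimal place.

The two rarest classes, py+ vi z+ and py vi+ z, are the double crossovers. Comparing them with the parentals, only the z allele has switched, so z is the middle locus and the order is vi – z – py.
Crossovers in the vi–z interval produce the single-crossover classes py+ vi+ z and py vi z+ (103 + 117 = 220) plus the double crossovers (25).
RF(vi–z) = (220 + 25) / 1788 = 245/1788 = 0.1370 → 13.7 m.u.

13.7 m.u.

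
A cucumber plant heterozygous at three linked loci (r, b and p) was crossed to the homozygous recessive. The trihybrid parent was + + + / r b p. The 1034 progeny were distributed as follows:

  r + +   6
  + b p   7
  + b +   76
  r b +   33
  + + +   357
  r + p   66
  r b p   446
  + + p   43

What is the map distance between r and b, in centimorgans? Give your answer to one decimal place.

The two rarest classes, r + + and + b p, are the double crossovers. Comparing them with the parentals, only the r allele has switched, so r is the middle locus and the order is b – r – p.
Crossovers in the b–r interval produce the single-crossover classes + b + and r + p (76 + 66 = 142) plus the double crossovers (13).
RF(b–r) = (142 + 13) / 1034 = 155/1034 = 0.1499 → 15.0 centimorgans.

15.0 centimorgans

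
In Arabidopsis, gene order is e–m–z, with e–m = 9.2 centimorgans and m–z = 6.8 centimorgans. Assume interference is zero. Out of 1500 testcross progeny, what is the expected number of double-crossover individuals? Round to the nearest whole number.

9

Map distances give recombination frequencies of 0.092 and 0.068 for the two intervals.
With no interference, expected double-crossover frequency = 0.092 × 0.068 = 0.00626.
Expected number = 0.00626 × 1500 = 9.38 ≈ 9.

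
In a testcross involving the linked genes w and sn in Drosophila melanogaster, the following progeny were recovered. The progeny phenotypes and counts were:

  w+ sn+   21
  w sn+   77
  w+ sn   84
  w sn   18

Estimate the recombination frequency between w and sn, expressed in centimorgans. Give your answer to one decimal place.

19.5 centimorgans

The two most frequent classes, w+ sn (84) and w sn+ (77), are the parental types, so the F1 was w+ sn / w sn+.
The recombinant classes are w+ sn+ and w sn: 21 + 18 = 39.
Recombination frequency = 39/200 = 0.1950 ≈ 19.5%, i.e. 19.5 centimorgans.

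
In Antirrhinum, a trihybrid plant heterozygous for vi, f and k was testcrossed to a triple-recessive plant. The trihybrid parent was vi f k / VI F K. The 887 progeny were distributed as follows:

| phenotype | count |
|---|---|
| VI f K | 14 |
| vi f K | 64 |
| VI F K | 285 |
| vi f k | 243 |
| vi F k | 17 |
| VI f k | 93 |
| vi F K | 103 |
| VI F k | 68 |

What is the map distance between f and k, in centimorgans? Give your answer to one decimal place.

18.4 centimorgans

The two rarest classes, vi F k and VI f K, are the double crossovers. Comparing them with the parentals, only the f allele has switched, so f is the middle locus and the order is k – f – vi.
Crossovers in the k–f interval produce the single-crossover classes vi f K and VI F k (64 + 68 = 132) plus the double crossovers (31).
RF(k–f) = (132 + 31) / 887 = 163/887 = 0.1838 → 18.4 centimorgans.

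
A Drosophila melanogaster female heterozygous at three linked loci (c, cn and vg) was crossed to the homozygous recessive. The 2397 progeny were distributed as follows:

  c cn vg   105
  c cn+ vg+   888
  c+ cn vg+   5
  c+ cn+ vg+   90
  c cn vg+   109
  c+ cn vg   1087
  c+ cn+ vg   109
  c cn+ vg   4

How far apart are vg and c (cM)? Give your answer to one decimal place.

The two most frequent reciprocal classes, c+ cn vg and c cn+ vg+, are the parental types, so the F1 was c+ cn vg / c cn+ vg+.
The two rarest classes, c+ cn vg+ and c cn+ vg, are the double crossovers. Comparing them with the parentals, only the vg allele has switched, so vg is the middle locus and the order is c – vg – cn.
Crossovers in the c–vg interval produce the single-crossover classes c cn vg and c+ cn+ vg+ (105 + 90 = 195) plus the double crossovers (9).
RF(c–vg) = (195 + 9) / 2397 = 204/2397 = 0.0851 → 8.5 cM.

8.5 cM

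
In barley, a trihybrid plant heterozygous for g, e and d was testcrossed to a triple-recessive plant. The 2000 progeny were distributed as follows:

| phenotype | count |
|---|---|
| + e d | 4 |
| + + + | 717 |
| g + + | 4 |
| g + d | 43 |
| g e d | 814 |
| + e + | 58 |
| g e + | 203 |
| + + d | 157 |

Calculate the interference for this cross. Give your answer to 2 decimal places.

0.60

The two most frequent reciprocal classes, g e d and + + +, are the parental types, so the F1 was g e d / + + +.
The two rarest classes, + e d and g + +, are the double crossovers. Comparing them with the parentals, only the g allele has switched, so g is the middle locus and the order is d – g – e.
d–g: (360 + 8)/2000 = 0.1840; g–e: (101 + 8)/2000 = 0.0545.
Expected DCO frequency = 0.1840 × 0.0545 ≈ 0.01003; observed = 8/2000 ≈ 0.00400.
Coefficient of coincidence = 0.00400/0.01003 ≈ 0.40; interference = 1 − 0.40 = 0.60.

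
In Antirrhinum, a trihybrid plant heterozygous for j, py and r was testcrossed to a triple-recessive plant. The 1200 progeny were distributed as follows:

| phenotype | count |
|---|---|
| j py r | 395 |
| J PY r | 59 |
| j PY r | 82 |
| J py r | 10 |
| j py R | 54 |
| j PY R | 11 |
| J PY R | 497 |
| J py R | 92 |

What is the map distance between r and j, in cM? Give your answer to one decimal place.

11.2 cM

The two most frequent reciprocal classes, J PY R and j py r, are the parental types, so the F1 was J PY R / j py r.
The two rarest classes, j PY R and J py r, are the double crossovers. Comparing them with the parentals, only the j allele has switched, so j is the middle locus and the order is py – j – r.
Crossovers in the j–r interval produce the single-crossover classes J PY r and j py R (59 + 54 = 113) plus the double crossovers (21).
RF(j–r) = (113 + 21) / 1200 = 134/1200 = 0.1117 → 11.2 cM.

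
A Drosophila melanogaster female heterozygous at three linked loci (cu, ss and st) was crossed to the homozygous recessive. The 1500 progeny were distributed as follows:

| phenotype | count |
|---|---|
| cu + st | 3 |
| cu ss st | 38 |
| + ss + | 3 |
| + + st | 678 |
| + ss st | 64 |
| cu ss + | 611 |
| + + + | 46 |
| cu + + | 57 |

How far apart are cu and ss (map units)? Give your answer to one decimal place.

The two most frequent reciprocal classes, + + st and cu ss +, are the parental types, so the F1 was + + st / cu ss +.
The two rarest classes, cu + st and + ss +, are the double crossovers. Comparing them with the parentals, only the cu allele has switched, so cu is the middle locus and the order is st – cu – ss.
Crossovers in the cu–ss interval produce the single-crossover classes + ss st and cu + + (64 + 57 = 121) plus the double crossovers (6).
RF(cu–ss) = (121 + 6) / 1500 = 127/1500 = 0.0847 → 8.5 map units.

8.5 map units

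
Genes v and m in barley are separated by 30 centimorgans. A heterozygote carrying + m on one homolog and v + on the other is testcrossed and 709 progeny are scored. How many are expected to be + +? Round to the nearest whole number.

A map distance of 30 centimorgans corresponds to a recombination frequency of 0.300.
The F1 is + m / v +, so + + is a recombinant gamete class with expected frequency r/2 = 0.300/2 = 0.1500.
Expected number = 0.1500 × 709 = 106.35 ≈ 106.

106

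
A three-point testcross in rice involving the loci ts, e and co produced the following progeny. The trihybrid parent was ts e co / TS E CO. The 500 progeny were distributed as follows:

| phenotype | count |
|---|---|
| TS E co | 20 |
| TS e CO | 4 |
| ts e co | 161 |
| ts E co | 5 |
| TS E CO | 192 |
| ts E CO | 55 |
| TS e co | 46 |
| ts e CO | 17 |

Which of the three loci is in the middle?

e

The two rarest classes, ts E co and TS e CO, are the double crossovers. Comparing them with the parentals, only the e allele has switched, so e is the middle locus and the order is co – e – ts.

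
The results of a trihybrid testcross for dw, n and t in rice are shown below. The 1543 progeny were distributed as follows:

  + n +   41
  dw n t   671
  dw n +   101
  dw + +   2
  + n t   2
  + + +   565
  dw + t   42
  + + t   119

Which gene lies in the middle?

dw

The two most frequent reciprocal classes, + + + and dw n t, are the parental types, so the F1 was + + + / dw n t.
The two rarest classes, dw + + and + n t, are the double crossovers. Comparing them with the parentals, only the dw allele has switched, so dw is the middle locus and the order is n – dw – t.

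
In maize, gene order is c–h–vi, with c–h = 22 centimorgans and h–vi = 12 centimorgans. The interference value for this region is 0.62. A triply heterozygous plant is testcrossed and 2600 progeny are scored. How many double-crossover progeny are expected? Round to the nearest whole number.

Map distances give recombination frequencies of 0.220 and 0.120 for the two intervals.
With interference 0.62 (so coincidence = 0.38), expected double-crossover frequency = 0.220 × 0.120 × 0.38 = 0.01003.
Expected number = 0.01003 × 2600 = 26.08 ≈ 26.

26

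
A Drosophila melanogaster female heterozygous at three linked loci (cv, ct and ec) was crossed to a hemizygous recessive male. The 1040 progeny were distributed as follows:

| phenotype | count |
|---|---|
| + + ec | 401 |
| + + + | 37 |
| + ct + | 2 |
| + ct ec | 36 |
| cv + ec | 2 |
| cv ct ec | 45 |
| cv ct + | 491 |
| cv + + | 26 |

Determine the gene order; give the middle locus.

cv

The two most frequent reciprocal classes, + + ec and cv ct +, are the parental types, so the F1 was + + ec / cv ct +.
The two rarest classes, cv + ec and + ct +, are the double crossovers. Comparing them with the parentals, only the cv allele has switched, so cv is the middle locus and the order is ec – cv – ct.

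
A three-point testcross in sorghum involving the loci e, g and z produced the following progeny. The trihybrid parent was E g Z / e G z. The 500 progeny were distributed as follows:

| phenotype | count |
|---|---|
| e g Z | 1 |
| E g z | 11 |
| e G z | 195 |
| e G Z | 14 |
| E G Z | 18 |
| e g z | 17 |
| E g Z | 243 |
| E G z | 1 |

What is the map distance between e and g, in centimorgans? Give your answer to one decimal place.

The two rarest classes, e g Z and E G z, are the double crossovers. Comparing them with the parentals, only the e allele has switched, so e is the middle locus and the order is z – e – g.
Crossovers in the e–g interval produce the single-crossover classes E G Z and e g z (18 + 17 = 35) plus the double crossovers (2).
RF(e–g) = (35 + 2) / 500 = 37/500 = 0.0740 → 7.4 centimorgans.

7.4 centimorgans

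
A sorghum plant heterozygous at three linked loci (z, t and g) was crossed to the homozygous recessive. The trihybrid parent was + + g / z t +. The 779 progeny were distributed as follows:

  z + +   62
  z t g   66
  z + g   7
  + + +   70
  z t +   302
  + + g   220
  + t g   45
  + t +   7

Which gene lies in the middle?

z

The two rarest classes, z + g and + t +, are the double crossovers. Comparing them with the parentals, only the z allele has switched, so z is the middle locus and the order is g – z – t.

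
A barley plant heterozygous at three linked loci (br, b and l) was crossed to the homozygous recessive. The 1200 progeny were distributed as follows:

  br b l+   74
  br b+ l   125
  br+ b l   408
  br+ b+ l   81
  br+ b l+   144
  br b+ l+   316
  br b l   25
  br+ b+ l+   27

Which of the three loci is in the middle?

br

The two most frequent reciprocal classes, br b+ l+ and br+ b l, are the parental types, so the F1 was br b+ l+ / br+ b l.
The two rarest classes, br+ b+ l+ and br b l, are the double crossovers. Comparing them with the parentals, only the br allele has switched, so br is the middle locus and the order is l – br – b.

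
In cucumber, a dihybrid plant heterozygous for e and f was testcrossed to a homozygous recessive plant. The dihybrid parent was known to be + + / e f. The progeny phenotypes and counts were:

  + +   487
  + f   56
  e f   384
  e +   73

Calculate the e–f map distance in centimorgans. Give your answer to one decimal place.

The recombinant classes are + f and e +: 56 + 73 = 129.
Recombination frequency = 129/1000 = 0.1290 ≈ 12.9%, i.e. 12.9 centimorgans.

12.9 centimorgans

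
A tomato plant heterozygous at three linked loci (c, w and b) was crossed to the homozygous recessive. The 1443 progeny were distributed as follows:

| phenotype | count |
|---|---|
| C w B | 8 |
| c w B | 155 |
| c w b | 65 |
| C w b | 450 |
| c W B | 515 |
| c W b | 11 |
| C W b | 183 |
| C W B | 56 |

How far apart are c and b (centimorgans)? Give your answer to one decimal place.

The two most frequent reciprocal classes, c W B and C w b, are the parental types, so the F1 was c W B / C w b.
The two rarest classes, c W b and C w B, are the double crossovers. Comparing them with the parentals, only the b allele has switched, so b is the middle locus and the order is w – b – c.
Crossovers in the b–c interval produce the single-crossover classes C W B and c w b (56 + 65 = 121) plus the double crossovers (19).
RF(b–c) = (121 + 19) / 1443 = 140/1443 = 0.0970 → 9.7 centimorgans.

9.7 centimorgans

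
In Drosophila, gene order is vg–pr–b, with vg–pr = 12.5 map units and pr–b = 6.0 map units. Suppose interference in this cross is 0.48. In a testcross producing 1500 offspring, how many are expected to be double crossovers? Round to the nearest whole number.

6

Map distances give recombination frequencies of 0.125 and 0.060 for the two intervals.
With interference 0.48 (so coincidence = 0.52), expected double-crossover frequency = 0.125 × 0.060 × 0.52 = 0.00390.
Expected number = 0.00390 × 1500 = 5.85 ≈ 6.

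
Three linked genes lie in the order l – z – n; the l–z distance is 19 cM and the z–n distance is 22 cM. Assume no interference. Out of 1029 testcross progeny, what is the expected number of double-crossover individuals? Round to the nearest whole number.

Map distances give recombination frequencies of 0.190 and 0.220 for the two intervals.
With no interference, expected double-crossover frequency = 0.190 × 0.220 = 0.04180.
Expected number = 0.04180 × 1029 = 43.01 ≈ 43.

43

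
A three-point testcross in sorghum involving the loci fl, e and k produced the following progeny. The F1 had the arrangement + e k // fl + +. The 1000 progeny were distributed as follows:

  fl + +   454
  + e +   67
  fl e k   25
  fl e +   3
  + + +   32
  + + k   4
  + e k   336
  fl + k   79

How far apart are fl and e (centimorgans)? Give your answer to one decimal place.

The two rarest classes, + + k and fl e +, are the double crossovers. Comparing them with the parentals, only the e allele has switched, so e is the middle locus and the order is fl – e – k.
Crossovers in the fl–e interval produce the single-crossover classes fl e k and + + + (25 + 32 = 57) plus the double crossovers (7).
RF(fl–e) = (57 + 7) / 1000 = 64/1000 = 0.0640 → 6.4 centimorgans.

6.4 centimorgans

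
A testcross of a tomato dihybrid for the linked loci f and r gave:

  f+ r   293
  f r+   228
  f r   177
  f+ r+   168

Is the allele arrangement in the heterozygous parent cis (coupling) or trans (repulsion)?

The two most frequent classes are f+ r (293) and f r+ (228); these are the parental (non-recombinant) types.
So the F1 carried f+ r on one chromosome and f r+ on the other — the recessive alleles are on opposite chromosomes (trans / repulsion).

trans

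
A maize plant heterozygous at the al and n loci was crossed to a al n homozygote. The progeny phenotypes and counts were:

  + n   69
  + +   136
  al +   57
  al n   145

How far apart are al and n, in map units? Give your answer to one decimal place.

The two most frequent classes, + + (136) and al n (145), are the parental types, so the F1 was + + / al n.
The recombinant classes are + n and al +: 69 + 57 = 126.
Recombination frequency = 126/407 = 0.3096 ≈ 31.0%, i.e. 31.0 map units.

31.0 map units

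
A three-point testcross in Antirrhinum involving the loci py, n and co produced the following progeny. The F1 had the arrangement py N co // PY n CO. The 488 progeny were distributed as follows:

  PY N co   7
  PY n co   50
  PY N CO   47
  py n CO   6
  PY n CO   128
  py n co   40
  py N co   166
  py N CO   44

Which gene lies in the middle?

The two rarest classes, PY N co and py n CO, are the double crossovers. Comparing them with the parentals, only the py allele has switched, so py is the middle locus and the order is co – py – n.

py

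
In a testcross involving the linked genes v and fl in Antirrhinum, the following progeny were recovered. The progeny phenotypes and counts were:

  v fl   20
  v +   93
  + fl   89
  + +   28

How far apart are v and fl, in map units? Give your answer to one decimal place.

20.9 map units

The two most frequent classes, + fl (89) and v + (93), are the parental types, so the F1 was + fl / v +.
The recombinant classes are + + and v fl: 28 + 20 = 48.
Recombination frequency = 48/230 = 0.2087 ≈ 20.9%, i.e. 20.9 map units.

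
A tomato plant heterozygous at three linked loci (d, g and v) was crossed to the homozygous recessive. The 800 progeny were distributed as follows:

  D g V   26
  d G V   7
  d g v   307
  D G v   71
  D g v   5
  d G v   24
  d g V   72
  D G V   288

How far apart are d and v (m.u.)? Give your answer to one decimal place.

19.4 m.u.

The two most frequent reciprocal classes, d g v and D G V, are the parental types, so the F1 was d g v / D G V.
The two rarest classes, D g v and d G V, are the double crossovers. Comparing them with the parentals, only the d allele has switched, so d is the middle locus and the order is v – d – g.
Crossovers in the v–d interval produce the single-crossover classes d g V and D G v (72 + 71 = 143) plus the double crossovers (12).
RF(v–d) = (143 + 12) / 800 = 155/800 = 0.1938 → 19.4 m.u.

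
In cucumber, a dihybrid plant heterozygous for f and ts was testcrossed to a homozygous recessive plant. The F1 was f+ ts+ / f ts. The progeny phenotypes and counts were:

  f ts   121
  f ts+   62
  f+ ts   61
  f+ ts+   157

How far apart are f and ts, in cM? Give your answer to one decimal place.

30.7 cM

The recombinant classes are f+ ts and f ts+: 61 + 62 = 123.
Recombination frequency = 123/401 = 0.3067 ≈ 30.7%, i.e. 30.7 cM.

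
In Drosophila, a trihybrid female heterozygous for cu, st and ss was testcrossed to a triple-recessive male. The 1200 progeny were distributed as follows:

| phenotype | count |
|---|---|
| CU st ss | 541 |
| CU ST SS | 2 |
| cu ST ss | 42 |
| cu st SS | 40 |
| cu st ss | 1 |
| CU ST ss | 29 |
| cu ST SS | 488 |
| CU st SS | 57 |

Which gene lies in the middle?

The two most frequent reciprocal classes, CU st ss and cu ST SS, are the parental types, so the F1 was CU st ss / cu ST SS.
The two rarest classes, cu st ss and CU ST SS, are the double crossovers. Comparing them with the parentals, only the cu allele has switched, so cu is the middle locus and the order is st – cu – ss.

cu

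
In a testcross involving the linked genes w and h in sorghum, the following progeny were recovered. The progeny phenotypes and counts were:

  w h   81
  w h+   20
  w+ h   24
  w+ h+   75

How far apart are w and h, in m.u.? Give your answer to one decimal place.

The two most frequent classes, w+ h+ (75) and w h (81), are the parental types, so the F1 was w+ h+ / w h.
The recombinant classes are w+ h and w h+: 24 + 20 = 44.
Recombination frequency = 44/200 = 0.2200 ≈ 22.0%, i.e. 22.0 m.u.

22.0 m.u.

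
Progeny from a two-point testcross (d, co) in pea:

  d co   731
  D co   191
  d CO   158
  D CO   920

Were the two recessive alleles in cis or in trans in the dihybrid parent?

The two most frequent classes are D CO (920) and d co (731); these are the parental (non-recombinant) types.
So the F1 carried D CO on one chromosome and d co on the other — the recessive alleles are on the same chromosome (cis / coupling).

cis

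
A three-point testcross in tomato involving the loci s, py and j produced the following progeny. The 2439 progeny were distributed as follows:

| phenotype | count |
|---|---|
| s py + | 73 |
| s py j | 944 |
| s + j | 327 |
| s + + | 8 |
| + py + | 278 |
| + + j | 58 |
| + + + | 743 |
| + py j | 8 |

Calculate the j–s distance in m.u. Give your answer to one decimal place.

The two most frequent reciprocal classes, + + + and s py j, are the parental types, so the F1 was + + + / s py j.
The two rarest classes, s + + and + py j, are the double crossovers. Comparing them with the parentals, only the s allele has switched, so s is the middle locus and the order is py – s – j.
Crossovers in the s–j interval produce the single-crossover classes + + j and s py + (58 + 73 = 131) plus the double crossovers (16).
RF(s–j) = (131 + 16) / 2439 = 147/2439 = 0.0603 → 6.0 m.u.

6.0 m.u.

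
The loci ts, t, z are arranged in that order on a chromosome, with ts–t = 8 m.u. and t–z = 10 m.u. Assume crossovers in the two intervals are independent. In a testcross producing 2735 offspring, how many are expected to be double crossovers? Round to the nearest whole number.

22

Map distances give recombination frequencies of 0.080 and 0.100 for the two intervals.
With no interference, expected double-crossover frequency = 0.080 × 0.100 = 0.00800.
Expected number = 0.00800 × 2735 = 21.88 ≈ 22.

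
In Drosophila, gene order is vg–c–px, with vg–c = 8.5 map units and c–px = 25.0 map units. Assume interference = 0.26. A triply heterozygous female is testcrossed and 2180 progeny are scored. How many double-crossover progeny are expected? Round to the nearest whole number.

34

Map distances give recombination frequencies of 0.085 and 0.250 for the two intervals.
With interference 0.26 (so coincidence = 0.74), expected double-crossover frequency = 0.085 × 0.250 × 0.74 = 0.01572.
Expected number = 0.01572 × 2180 = 34.28 ≈ 34.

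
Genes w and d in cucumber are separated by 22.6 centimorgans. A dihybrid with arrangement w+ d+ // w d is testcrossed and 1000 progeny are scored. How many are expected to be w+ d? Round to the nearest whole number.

113

A map distance of 22.6 centimorgans corresponds to a recombination frequency of 0.226.
The F1 is w+ d+ / w d, so w+ d is a recombinant gamete class with expected frequency r/2 = 0.226/2 = 0.1130.
Expected number = 0.1130 × 1000 = 113.00 ≈ 113.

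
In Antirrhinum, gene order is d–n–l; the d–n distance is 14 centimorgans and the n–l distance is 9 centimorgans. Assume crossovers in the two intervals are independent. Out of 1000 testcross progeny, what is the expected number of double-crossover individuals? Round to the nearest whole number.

13

Map distances give recombination frequencies of 0.140 and 0.090 for the two intervals.
With no interference, expected double-crossover frequency = 0.140 × 0.090 = 0.01260.
Expected number = 0.01260 × 1000 = 12.60 ≈ 13.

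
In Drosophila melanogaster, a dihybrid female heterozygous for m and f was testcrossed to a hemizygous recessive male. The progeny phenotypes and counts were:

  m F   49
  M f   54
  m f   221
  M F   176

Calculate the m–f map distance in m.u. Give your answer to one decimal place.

20.6 m.u.

The two most frequent classes, M F (176) and m f (221), are the parental types, so the F1 was M F / m f.
The recombinant classes are M f and m F: 54 + 49 = 103.
Recombination frequency = 103/500 = 0.2060 ≈ 20.6%, i.e. 20.6 m.u.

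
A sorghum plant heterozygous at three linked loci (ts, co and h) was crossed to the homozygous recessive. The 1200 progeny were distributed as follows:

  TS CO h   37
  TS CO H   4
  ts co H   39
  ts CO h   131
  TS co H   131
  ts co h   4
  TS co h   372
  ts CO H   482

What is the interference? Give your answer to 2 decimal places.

0.58

The two most frequent reciprocal classes, TS co h and ts CO H, are the parental types, so the F1 was TS co h / ts CO H.
The two rarest classes, ts co h and TS CO H, are the double crossovers. Comparing them with the parentals, only the ts allele has switched, so ts is the middle locus and the order is h – ts – co.
h–ts: (262 + 8)/1200 = 0.2250; ts–co: (76 + 8)/1200 = 0.0700.
Expected DCO frequency = 0.2250 × 0.0700 ≈ 0.01575; observed = 8/1200 ≈ 0.00667.
Coefficient of coincidence = 0.00667/0.01575 ≈ 0.42; interference = 1 − 0.42 = 0.58.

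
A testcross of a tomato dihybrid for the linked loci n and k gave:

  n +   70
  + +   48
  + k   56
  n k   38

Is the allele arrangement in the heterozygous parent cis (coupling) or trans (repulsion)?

trans

The two most frequent classes are + k (56) and n + (70); these are the parental (non-recombinant) types.
So the F1 carried + k on one chromosome and n + on the other — the recessive alleles are on opposite chromosomes (trans / repulsion).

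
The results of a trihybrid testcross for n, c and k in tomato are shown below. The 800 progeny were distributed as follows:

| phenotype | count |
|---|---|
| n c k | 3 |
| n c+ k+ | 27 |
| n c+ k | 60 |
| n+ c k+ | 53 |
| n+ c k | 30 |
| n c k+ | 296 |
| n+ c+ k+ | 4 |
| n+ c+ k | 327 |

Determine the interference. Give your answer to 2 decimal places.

0.27

The two most frequent reciprocal classes, n c k+ and n+ c+ k, are the parental types, so the F1 was n c k+ / n+ c+ k.
The two rarest classes, n c k and n+ c+ k+, are the double crossovers. Comparing them with the parentals, only the k allele has switched, so k is the middle locus and the order is c – k – n.
c–k: (57 + 7)/800 = 0.0800; k–n: (113 + 7)/800 = 0.1500.
Expected DCO frequency = 0.0800 × 0.1500 ≈ 0.01200; observed = 7/800 ≈ 0.00875.
Coefficient of coincidence = 0.00875/0.01200 ≈ 0.73; interference = 1 − 0.73 = 0.27.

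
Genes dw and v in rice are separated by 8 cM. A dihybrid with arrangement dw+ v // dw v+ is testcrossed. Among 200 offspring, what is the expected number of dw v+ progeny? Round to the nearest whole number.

92

A map distance of 8 cM corresponds to a recombination frequency of 0.080.
The F1 is dw+ v / dw v+, so dw v+ is a parental gamete class with expected frequency (1 − r)/2 = 0.920/2 = 0.4600.
Expected number = 0.4600 × 200 = 92.00 ≈ 92.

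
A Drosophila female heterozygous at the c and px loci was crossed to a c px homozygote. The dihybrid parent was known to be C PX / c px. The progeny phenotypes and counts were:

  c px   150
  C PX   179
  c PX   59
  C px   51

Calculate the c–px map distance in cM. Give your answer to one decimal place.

25.1 cM

The recombinant classes are C px and c PX: 51 + 59 = 110.
Recombination frequency = 110/439 = 0.2506 ≈ 25.1%, i.e. 25.1 cM.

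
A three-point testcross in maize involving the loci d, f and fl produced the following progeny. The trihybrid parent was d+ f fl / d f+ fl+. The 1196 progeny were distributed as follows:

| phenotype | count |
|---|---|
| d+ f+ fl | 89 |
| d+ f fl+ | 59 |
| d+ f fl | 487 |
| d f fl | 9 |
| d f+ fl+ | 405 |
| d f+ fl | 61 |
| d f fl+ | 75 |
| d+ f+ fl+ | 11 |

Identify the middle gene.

d

The two rarest classes, d f fl and d+ f+ fl+, are the double crossovers. Comparing them with the parentals, only the d allele has switched, so d is the middle locus and the order is f – d – fl.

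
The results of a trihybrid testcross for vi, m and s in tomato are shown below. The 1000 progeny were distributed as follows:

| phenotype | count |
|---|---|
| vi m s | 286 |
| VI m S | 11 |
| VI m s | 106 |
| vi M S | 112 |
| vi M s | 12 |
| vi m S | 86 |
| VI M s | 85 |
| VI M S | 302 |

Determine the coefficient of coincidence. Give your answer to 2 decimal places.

0.49

The two most frequent reciprocal classes, vi m s and VI M S, are the parental types, so the F1 was vi m s / VI M S.
The two rarest classes, vi M s and VI m S, are the double crossovers. Comparing them with the parentals, only the m allele has switched, so m is the middle locus and the order is s – m – vi.
s–m: (171 + 23)/1000 = 0.1940; m–vi: (218 + 23)/1000 = 0.2410.
Expected DCO frequency = 0.1940 × 0.2410 ≈ 0.04675; observed = 23/1000 ≈ 0.02300.
Coefficient of coincidence = 0.02300/0.04675 ≈ 0.49.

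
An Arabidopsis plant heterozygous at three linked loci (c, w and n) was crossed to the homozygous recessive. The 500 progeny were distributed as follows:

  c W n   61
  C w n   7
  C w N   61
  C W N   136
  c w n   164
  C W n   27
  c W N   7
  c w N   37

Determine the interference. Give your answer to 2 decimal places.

The two most frequent reciprocal classes, c w n and C W N, are the parental types, so the F1 was c w n / C W N.
The two rarest classes, C w n and c W N, are the double crossovers. Comparing them with the parentals, only the c allele has switched, so c is the middle locus and the order is w – c – n.
w–c: (122 + 14)/500 = 0.2720; c–n: (64 + 14)/500 = 0.1560.
Expected DCO frequency = 0.2720 × 0.1560 ≈ 0.04243; observed = 14/500 ≈ 0.02800.
Coefficient of coincidence = 0.02800/0.04243 ≈ 0.66; interference = 1 − 0.66 = 0.34.

0.34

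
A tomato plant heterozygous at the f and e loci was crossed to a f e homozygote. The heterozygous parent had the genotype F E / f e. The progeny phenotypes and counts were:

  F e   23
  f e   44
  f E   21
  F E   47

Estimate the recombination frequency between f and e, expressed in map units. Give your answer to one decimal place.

The recombinant classes are F e and f E: 23 + 21 = 44.
Recombination frequency = 44/135 = 0.3259 ≈ 32.6%, i.e. 32.6 map units.

32.6 map units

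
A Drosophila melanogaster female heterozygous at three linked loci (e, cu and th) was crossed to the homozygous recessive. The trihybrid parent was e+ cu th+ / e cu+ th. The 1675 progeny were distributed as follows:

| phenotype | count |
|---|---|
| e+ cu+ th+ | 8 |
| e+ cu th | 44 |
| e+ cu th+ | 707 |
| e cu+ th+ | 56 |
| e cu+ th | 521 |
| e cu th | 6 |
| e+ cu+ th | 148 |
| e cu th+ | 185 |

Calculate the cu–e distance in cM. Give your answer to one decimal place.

20.7 cM

The two rarest classes, e+ cu+ th+ and e cu th, are the double crossovers. Comparing them with the parentals, only the cu allele has switched, so cu is the middle locus and the order is e – cu – th.
Crossovers in the e–cu interval produce the single-crossover classes e cu th+ and e+ cu+ th (185 + 148 = 333) plus the double crossovers (14).
RF(e–cu) = (333 + 14) / 1675 = 347/1675 = 0.2072 → 20.7 cM.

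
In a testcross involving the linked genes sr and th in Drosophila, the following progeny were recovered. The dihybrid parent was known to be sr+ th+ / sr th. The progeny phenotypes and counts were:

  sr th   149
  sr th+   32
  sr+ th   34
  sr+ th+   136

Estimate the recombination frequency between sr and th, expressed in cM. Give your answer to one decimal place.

The recombinant classes are sr+ th and sr th+: 34 + 32 = 66.
Recombination frequency = 66/351 = 0.1880 ≈ 18.8%, i.e. 18.8 cM.

18.8 cM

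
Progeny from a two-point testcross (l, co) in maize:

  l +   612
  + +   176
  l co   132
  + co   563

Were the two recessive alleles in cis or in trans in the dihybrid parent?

The two most frequent classes are + co (563) and l + (612); these are the parental (non-recombinant) types.
So the F1 carried + co on one chromosome and l + on the other — the recessive alleles are on opposite chromosomes (trans / repulsion).

trans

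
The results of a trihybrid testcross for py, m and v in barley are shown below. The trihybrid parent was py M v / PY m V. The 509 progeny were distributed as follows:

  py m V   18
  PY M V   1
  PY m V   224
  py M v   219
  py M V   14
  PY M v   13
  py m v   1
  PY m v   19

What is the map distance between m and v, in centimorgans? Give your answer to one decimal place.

The two rarest classes, py m v and PY M V, are the double crossovers. Comparing them with the parentals, only the m allele has switched, so m is the middle locus and the order is py – m – v.
Crossovers in the m–v interval produce the single-crossover classes py M V and PY m v (14 + 19 = 33) plus the double crossovers (2).
RF(m–v) = (33 + 2) / 509 = 35/509 = 0.0688 → 6.9 centimorgans.

6.9 centimorgans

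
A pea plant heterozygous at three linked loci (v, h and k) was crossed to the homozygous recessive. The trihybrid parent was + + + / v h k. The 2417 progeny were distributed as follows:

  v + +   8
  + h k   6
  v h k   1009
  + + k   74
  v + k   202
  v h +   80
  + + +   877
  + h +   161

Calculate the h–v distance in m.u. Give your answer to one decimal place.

15.6 m.u.

The two rarest classes, v + + and + h k, are the double crossovers. Comparing them with the parentals, only the v allele has switched, so v is the middle locus and the order is h – v – k.
Crossovers in the h–v interval produce the single-crossover classes + h + and v + k (161 + 202 = 363) plus the double crossovers (14).
RF(h–v) = (363 + 14) / 2417 = 377/2417 = 0.1560 → 15.6 m.u.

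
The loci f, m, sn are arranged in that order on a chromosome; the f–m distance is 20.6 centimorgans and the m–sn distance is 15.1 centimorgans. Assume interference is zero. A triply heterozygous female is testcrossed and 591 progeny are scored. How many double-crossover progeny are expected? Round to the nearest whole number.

Map distances give recombination frequencies of 0.206 and 0.151 for the two intervals.
With no interference, expected double-crossover frequency = 0.206 × 0.151 = 0.03111.
Expected number = 0.03111 × 591 = 18.38 ≈ 18.

18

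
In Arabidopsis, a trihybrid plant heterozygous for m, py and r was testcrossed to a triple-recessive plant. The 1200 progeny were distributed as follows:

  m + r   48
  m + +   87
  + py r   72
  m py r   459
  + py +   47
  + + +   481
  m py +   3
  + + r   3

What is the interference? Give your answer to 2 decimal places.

0.57

The two most frequent reciprocal classes, + + + and m py r, are the parental types, so the F1 was + + + / m py r.
The two rarest classes, + + r and m py +, are the double crossovers. Comparing them with the parentals, only the r allele has switched, so r is the middle locus and the order is m – r – py.
m–r: (159 + 6)/1200 = 0.1375; r–py: (95 + 6)/1200 = 0.0842.
Expected DCO frequency = 0.1375 × 0.0842 ≈ 0.01158; observed = 6/1200 ≈ 0.00500.
Coefficient of coincidence = 0.00500/0.01158 ≈ 0.43; interference = 1 − 0.43 = 0.57.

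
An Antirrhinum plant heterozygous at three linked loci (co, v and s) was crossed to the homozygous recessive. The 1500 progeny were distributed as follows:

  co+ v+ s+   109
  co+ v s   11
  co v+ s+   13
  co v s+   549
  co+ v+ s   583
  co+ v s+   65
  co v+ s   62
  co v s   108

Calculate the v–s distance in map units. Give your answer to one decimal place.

16.1 map units

The two most frequent reciprocal classes, co+ v+ s and co v s+, are the parental types, so the F1 was co+ v+ s / co v s+.
The two rarest classes, co+ v s and co v+ s+, are the double crossovers. Comparing them with the parentals, only the v allele has switched, so v is the middle locus and the order is s – v – co.
Crossovers in the s–v interval produce the single-crossover classes co+ v+ s+ and co v s (109 + 108 = 217) plus the double crossovers (24).
RF(s–v) = (217 + 24) / 1500 = 241/1500 = 0.1607 → 16.1 map units.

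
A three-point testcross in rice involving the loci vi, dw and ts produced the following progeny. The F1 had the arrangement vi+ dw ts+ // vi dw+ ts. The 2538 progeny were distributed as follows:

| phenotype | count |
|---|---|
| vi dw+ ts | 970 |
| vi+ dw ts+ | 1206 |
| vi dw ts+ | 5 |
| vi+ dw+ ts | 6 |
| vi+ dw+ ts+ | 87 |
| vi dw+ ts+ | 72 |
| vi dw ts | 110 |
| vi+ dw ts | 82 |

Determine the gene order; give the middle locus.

vi

The two rarest classes, vi dw ts+ and vi+ dw+ ts, are the double crossovers. Comparing them with the parentals, only the vi allele has switched, so vi is the middle locus and the order is dw – vi – ts.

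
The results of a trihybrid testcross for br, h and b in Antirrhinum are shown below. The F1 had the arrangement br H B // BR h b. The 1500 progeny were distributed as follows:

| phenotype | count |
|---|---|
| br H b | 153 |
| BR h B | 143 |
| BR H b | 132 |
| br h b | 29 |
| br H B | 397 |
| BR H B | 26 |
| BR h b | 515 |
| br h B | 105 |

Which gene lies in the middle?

The two rarest classes, BR H B and br h b, are the double crossovers. Comparing them with the parentals, only the br allele has switched, so br is the middle locus and the order is h – br – b.

br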